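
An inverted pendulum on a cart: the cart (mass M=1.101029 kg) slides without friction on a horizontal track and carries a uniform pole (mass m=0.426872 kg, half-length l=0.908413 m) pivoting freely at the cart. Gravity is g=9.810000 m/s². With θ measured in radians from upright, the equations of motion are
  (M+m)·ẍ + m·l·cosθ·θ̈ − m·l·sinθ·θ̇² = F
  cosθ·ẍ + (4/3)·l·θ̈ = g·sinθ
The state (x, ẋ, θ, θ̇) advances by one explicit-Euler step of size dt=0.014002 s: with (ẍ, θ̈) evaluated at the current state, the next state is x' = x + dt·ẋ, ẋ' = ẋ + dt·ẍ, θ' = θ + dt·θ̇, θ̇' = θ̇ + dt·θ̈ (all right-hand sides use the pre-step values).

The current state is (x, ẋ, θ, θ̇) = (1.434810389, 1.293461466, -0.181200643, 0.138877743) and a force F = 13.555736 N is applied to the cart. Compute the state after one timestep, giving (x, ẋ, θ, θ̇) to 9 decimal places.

(1.452921436, 1.455662106, -0.179256077, -0.013282206)

sinθ=-0.180210689, cosθ=0.983628033
temp = (F + m·l·θ̇²·sinθ)/(M+m) = (13.555736 + -0.001347804)/1.527901 = 8.871247676
θ̈ = (g·sinθ − cosθ·temp)/(l·(4/3 − m·cos²θ/(M+m))) = -10.867015390
ẍ = temp − m·l·θ̈·cosθ/(M+m) = 11.584105127
Euler: x'=1.434810389+0.014002·1.293461466=1.452921436, ẋ'=1.293461466+0.014002·11.584105127=1.455662106
       θ'=-0.181200643+0.014002·0.138877743=-0.179256077, θ̇'=0.138877743+0.014002·-10.867015390=-0.013282206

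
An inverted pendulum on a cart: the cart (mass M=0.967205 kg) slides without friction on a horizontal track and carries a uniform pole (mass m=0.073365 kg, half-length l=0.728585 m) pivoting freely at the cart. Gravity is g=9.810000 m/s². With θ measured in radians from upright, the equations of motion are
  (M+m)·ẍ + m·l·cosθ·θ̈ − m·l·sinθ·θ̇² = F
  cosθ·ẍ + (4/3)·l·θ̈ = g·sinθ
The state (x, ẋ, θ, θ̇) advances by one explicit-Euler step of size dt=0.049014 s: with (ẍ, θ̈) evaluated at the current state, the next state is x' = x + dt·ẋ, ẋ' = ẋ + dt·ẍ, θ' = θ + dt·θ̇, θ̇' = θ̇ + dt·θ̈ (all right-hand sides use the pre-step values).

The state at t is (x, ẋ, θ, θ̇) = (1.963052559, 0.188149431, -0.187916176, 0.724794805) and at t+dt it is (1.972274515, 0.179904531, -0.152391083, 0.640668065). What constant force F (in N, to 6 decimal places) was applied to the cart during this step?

F = -0.259924 N

ẍ = (ẋ'−ẋ)/dt = (0.179904531−0.188149431)/0.049014 = -0.168215
θ̈ = (θ̇'−θ̇)/dt = (0.640668065−0.724794805)/0.049014 = -1.716382
sinθ=-0.186812, cosθ=0.982396
F = (M+m)·ẍ + m·l·cosθ·θ̈ − m·l·sinθ·θ̇² = -0.175040 + -0.090130 − -0.005246 = -0.259924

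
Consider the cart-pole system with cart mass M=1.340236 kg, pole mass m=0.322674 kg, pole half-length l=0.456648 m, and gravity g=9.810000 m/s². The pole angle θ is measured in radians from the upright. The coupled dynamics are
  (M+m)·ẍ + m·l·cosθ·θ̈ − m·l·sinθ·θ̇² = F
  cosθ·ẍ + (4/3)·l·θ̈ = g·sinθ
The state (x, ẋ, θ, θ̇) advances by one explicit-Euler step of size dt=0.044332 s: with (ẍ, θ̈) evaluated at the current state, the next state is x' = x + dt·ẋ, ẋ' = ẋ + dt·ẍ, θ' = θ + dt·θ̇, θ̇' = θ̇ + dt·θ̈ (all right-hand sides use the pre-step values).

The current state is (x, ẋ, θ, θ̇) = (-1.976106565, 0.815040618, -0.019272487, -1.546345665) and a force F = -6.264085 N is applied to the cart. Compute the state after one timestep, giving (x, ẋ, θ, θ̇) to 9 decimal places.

sinθ=-0.019271294, cosθ=0.999814291
temp = (F + m·l·θ̇²·sinθ)/(M+m) = (-6.264085 + -0.006789997)/1.662910 = -3.771024888
θ̈ = (g·sinθ − cosθ·temp)/(l·(4/3 − m·cos²θ/(M+m))) = 6.883249943
ẍ = temp − m·l·θ̈·cosθ/(M+m) = -4.380828044
Euler: x'=-1.976106565+0.044332·0.815040618=-1.939974184, ẋ'=0.815040618+0.044332·-4.380828044=0.620829749
       θ'=-0.019272487+0.044332·-1.546345665=-0.087825083, θ̇'=-1.546345665+0.044332·6.883249943=-1.241197429

(-1.939974184, 0.620829749, -0.087825083, -1.241197429)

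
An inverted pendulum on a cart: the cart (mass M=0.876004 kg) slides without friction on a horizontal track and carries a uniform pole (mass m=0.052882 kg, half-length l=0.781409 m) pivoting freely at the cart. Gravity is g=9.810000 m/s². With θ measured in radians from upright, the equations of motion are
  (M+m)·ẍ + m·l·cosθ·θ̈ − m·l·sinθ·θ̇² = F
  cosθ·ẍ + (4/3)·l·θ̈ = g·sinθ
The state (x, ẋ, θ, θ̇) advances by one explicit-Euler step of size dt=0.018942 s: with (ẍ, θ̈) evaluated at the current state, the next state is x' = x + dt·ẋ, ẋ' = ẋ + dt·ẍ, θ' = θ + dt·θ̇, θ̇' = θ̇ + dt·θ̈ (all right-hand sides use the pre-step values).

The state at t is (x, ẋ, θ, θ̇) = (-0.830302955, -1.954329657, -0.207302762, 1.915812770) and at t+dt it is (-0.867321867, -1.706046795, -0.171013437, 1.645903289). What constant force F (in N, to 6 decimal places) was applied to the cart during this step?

ẍ = (ẋ'−ẋ)/dt = (-1.706046795−-1.954329657)/0.018942 = 13.107532
θ̈ = (θ̇'−θ̇)/dt = (1.645903289−1.915812770)/0.018942 = -14.249260
sinθ=-0.205821, cosθ=0.978590
F = (M+m)·ẍ + m·l·cosθ·θ̈ − m·l·sinθ·θ̇² = 12.175403 + -0.576208 − -0.031216 = 11.630411

F = 11.630411 N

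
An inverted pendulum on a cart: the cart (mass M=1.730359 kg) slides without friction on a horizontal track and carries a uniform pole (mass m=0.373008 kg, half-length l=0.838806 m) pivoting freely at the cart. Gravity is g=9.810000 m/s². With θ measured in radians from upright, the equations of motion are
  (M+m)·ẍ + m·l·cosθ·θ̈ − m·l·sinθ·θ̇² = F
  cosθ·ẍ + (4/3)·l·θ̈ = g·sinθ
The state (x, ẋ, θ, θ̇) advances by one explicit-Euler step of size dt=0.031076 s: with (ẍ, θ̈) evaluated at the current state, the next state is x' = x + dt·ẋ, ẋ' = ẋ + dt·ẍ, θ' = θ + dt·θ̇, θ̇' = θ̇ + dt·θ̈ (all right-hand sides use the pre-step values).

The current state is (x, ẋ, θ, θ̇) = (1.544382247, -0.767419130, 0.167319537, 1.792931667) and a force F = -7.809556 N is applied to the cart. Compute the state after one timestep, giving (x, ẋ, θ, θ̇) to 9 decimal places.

(1.520533930, -0.904742232, 0.223036681, 1.959396827)

sinθ=0.166539921, cosθ=0.986034713
temp = (F + m·l·θ̇²·sinθ)/(M+m) = (-7.809556 + 0.167504124)/2.103367 = -3.633247016
θ̈ = (g·sinθ − cosθ·temp)/(l·(4/3 − m·cos²θ/(M+m))) = 5.356711290
ẍ = temp − m·l·θ̈·cosθ/(M+m) = -4.418943958
Euler: x'=1.544382247+0.031076·-0.767419130=1.520533930, ẋ'=-0.767419130+0.031076·-4.418943958=-0.904742232
       θ'=0.167319537+0.031076·1.792931667=0.223036681, θ̇'=1.792931667+0.031076·5.356711290=1.959396827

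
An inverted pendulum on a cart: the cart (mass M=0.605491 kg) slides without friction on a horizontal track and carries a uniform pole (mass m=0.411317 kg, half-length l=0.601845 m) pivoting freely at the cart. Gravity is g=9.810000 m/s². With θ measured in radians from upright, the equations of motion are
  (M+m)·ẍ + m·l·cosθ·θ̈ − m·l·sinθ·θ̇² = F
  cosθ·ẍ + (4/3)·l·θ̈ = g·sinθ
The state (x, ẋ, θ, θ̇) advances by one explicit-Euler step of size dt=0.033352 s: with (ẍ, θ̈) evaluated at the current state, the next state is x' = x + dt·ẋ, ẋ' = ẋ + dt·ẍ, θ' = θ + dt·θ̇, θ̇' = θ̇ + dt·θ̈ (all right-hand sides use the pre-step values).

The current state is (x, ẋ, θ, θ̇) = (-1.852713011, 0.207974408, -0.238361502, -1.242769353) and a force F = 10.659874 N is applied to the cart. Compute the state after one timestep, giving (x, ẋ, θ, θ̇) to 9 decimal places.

(-1.845776649, 0.725776454, -0.279810345, -1.966061786)

sinθ=-0.236110773, cosθ=0.971726146
temp = (F + m·l·θ̇²·sinθ)/(M+m) = (10.659874 + -0.090273065)/1.016808 = 10.394883729
θ̈ = (g·sinθ − cosθ·temp)/(l·(4/3 − m·cos²θ/(M+m))) = -21.686628467
ẍ = temp − m·l·θ̈·cosθ/(M+m) = 15.525367162
Euler: x'=-1.852713011+0.033352·0.207974408=-1.845776649, ẋ'=0.207974408+0.033352·15.525367162=0.725776454
       θ'=-0.238361502+0.033352·-1.242769353=-0.279810345, θ̇'=-1.242769353+0.033352·-21.686628467=-1.966061786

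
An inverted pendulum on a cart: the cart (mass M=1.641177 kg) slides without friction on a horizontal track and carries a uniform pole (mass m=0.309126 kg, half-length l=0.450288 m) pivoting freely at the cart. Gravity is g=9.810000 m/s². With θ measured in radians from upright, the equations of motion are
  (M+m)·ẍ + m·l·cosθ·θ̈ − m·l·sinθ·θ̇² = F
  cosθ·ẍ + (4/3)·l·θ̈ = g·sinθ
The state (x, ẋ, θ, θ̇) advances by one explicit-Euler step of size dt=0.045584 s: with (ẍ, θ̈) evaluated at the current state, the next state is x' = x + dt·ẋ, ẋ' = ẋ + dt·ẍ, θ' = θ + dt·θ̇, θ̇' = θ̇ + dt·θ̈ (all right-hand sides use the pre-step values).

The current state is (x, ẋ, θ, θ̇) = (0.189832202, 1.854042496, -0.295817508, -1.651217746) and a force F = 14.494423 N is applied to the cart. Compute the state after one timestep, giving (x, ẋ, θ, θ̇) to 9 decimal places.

(0.274346875, 2.247896200, -0.371086618, -2.495858566)

sinθ=-0.291521946, cosθ=0.956564140
temp = (F + m·l·θ̇²·sinθ)/(M+m) = (14.494423 + -0.110638393)/1.950303 = 7.375153813
θ̈ = (g·sinθ − cosθ·temp)/(l·(4/3 − m·cos²θ/(M+m))) = -18.529326512
ẍ = temp − m·l·θ̈·cosθ/(M+m) = 8.640174272
Euler: x'=0.189832202+0.045584·1.854042496=0.274346875, ẋ'=1.854042496+0.045584·8.640174272=2.247896200
       θ'=-0.295817508+0.045584·-1.651217746=-0.371086618, θ̇'=-1.651217746+0.045584·-18.529326512=-2.495858566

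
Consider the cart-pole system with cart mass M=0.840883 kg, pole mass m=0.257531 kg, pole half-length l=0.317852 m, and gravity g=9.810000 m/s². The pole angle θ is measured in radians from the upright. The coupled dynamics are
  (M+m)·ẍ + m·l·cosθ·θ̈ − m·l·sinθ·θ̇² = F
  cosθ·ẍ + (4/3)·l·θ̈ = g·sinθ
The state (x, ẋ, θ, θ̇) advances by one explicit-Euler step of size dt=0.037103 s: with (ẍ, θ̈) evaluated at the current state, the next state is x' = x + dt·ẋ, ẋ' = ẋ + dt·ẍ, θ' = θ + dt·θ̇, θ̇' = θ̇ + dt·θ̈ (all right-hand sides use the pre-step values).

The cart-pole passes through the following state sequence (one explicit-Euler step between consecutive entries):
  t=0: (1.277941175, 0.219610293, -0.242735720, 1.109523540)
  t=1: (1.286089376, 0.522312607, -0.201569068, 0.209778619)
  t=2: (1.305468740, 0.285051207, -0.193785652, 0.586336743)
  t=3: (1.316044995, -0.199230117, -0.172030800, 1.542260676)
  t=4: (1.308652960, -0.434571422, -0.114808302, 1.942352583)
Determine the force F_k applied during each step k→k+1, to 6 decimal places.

step 0→1:
  ẍ = (ẋ'−ẋ)/dt = (0.522312607−0.219610293)/0.037103 = 8.158432
  θ̈ = (θ̇'−θ̇)/dt = (0.209778619−1.109523540)/0.037103 = -24.249924
  sinθ=-0.240359, cosθ=0.970684
  F = (M+m)·ẍ + m·l·cosθ·θ̈ − m·l·sinθ·θ̇² = 8.961336 + -1.926827 − -0.024221 = 7.058730
step 1→2:
  ẍ = (ẋ'−ẋ)/dt = (0.285051207−0.522312607)/0.037103 = -6.394669
  θ̈ = (θ̇'−θ̇)/dt = (0.586336743−0.209778619)/0.037103 = 10.148994
  sinθ=-0.200207, cosθ=0.979754
  F = (M+m)·ẍ + m·l·cosθ·θ̈ − m·l·sinθ·θ̇² = -7.023994 + 0.813944 − -0.000721 = -6.209329
step 2→3:
  ẍ = (ẋ'−ẋ)/dt = (-0.199230117−0.285051207)/0.037103 = -13.052349
  θ̈ = (θ̇'−θ̇)/dt = (1.542260676−0.586336743)/0.037103 = 25.764060
  sinθ=-0.192575, cosθ=0.981282
  F = (M+m)·ẍ + m·l·cosθ·θ̈ − m·l·sinθ·θ̇² = -14.336883 + 2.069487 − -0.005419 = -12.261977
step 3→4:
  ẍ = (ẋ'−ẋ)/dt = (-0.434571422−-0.199230117)/0.037103 = -6.342919
  θ̈ = (θ̇'−θ̇)/dt = (1.942352583−1.542260676)/0.037103 = 10.783276
  sinθ=-0.171184, cosθ=0.985239
  F = (M+m)·ẍ + m·l·cosθ·θ̈ − m·l·sinθ·θ̇² = -6.967150 + 0.869655 − -0.033330 = -6.064166

F_0 = 7.058730 N
F_1 = -6.209329 N
F_2 = -12.261977 N
F_3 = -6.064166 N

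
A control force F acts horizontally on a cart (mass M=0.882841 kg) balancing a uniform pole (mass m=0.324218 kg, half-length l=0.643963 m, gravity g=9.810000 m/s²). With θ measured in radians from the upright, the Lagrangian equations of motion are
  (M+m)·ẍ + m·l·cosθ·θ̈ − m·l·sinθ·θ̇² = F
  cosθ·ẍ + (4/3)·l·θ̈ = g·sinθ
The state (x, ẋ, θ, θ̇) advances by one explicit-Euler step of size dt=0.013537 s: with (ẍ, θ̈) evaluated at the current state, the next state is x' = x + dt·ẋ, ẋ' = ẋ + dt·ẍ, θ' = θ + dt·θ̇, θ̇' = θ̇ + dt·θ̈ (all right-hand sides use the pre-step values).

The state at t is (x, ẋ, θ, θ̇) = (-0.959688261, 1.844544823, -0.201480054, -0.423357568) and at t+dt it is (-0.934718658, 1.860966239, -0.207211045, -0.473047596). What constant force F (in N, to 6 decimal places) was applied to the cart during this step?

F = 0.720865 N

ẍ = (ẋ'−ẋ)/dt = (1.860966239−1.844544823)/0.013537 = 1.213076
θ̈ = (θ̇'−θ̇)/dt = (-0.473047596−-0.423357568)/0.013537 = -3.670682
sinθ=-0.200120, cosθ=0.979771
F = (M+m)·ẍ + m·l·cosθ·θ̈ − m·l·sinθ·θ̇² = 1.464255 + -0.750878 − -0.007489 = 0.720865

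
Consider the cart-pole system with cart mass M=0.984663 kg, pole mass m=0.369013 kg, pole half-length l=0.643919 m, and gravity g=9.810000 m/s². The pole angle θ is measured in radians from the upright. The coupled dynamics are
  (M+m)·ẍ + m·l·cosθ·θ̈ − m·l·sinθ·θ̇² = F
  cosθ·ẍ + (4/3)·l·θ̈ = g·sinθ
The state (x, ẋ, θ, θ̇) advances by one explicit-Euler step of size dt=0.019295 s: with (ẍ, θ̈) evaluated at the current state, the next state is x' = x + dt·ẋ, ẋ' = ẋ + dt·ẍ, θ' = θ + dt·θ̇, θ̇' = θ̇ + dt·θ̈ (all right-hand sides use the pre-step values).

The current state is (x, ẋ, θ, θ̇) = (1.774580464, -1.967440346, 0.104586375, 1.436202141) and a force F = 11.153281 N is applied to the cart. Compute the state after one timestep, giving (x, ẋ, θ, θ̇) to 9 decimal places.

sinθ=0.104395813, cosθ=0.994535829
temp = (F + m·l·θ̇²·sinθ)/(M+m) = (11.153281 + 0.051166667)/1.353676 = 8.277052756
θ̈ = (g·sinθ − cosθ·temp)/(l·(4/3 − m·cos²θ/(M+m))) = -10.523131439
ẍ = temp − m·l·θ̈·cosθ/(M+m) = 10.114113875
Euler: x'=1.774580464+0.019295·-1.967440346=1.736618703, ẋ'=-1.967440346+0.019295·10.114113875=-1.772288519
       θ'=0.104586375+0.019295·1.436202141=0.132297895, θ̇'=1.436202141+0.019295·-10.523131439=1.233158320

(1.736618703, -1.772288519, 0.132297895, 1.233158320)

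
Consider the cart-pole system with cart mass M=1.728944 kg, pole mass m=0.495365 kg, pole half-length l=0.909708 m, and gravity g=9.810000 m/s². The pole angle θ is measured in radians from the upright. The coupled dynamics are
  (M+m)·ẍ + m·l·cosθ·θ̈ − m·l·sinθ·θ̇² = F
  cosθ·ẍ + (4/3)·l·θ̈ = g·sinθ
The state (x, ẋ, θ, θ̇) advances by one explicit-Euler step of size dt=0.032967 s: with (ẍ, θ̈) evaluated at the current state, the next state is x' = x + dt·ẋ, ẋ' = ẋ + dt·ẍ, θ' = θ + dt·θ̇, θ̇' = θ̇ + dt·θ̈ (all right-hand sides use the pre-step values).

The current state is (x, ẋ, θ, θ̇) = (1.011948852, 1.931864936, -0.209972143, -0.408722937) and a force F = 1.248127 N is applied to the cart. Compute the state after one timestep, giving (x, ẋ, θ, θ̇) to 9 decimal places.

(1.075636643, 1.966710356, -0.223446512, -0.492394176)

sinθ=-0.208432655, cosθ=0.978036721
temp = (F + m·l·θ̇²·sinθ)/(M+m) = (1.248127 + -0.015691018)/2.224309 = 0.554075887
θ̈ = (g·sinθ − cosθ·temp)/(l·(4/3 − m·cos²θ/(M+m))) = -2.538030131
ẍ = temp − m·l·θ̈·cosθ/(M+m) = 1.056978796
Euler: x'=1.011948852+0.032967·1.931864936=1.075636643, ẋ'=1.931864936+0.032967·1.056978796=1.966710356
       θ'=-0.209972143+0.032967·-0.408722937=-0.223446512, θ̇'=-0.408722937+0.032967·-2.538030131=-0.492394176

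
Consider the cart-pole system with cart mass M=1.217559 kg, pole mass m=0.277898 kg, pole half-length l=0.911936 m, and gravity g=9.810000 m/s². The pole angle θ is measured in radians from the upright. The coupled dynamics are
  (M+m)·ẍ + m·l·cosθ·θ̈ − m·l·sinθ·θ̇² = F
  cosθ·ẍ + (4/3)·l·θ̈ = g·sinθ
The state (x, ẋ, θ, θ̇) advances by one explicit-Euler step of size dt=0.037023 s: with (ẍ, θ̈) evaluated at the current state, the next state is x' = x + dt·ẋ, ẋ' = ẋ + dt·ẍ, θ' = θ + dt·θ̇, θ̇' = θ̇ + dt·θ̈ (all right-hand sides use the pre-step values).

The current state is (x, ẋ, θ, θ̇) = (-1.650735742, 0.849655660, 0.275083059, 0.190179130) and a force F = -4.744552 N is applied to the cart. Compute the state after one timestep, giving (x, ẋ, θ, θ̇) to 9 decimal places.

(-1.619278940, 0.699661519, 0.282124061, 0.390035631)

sinθ=0.271626874, cosθ=0.962402640
temp = (F + m·l·θ̇²·sinθ)/(M+m) = (-4.744552 + 0.002489707)/1.495457 = -3.170978700
θ̈ = (g·sinθ − cosθ·temp)/(l·(4/3 − m·cos²θ/(M+m))) = 5.398171432
ẍ = temp − m·l·θ̈·cosθ/(M+m) = -4.051377272
Euler: x'=-1.650735742+0.037023·0.849655660=-1.619278940, ẋ'=0.849655660+0.037023·-4.051377272=0.699661519
       θ'=0.275083059+0.037023·0.190179130=0.282124061, θ̇'=0.190179130+0.037023·5.398171432=0.390035631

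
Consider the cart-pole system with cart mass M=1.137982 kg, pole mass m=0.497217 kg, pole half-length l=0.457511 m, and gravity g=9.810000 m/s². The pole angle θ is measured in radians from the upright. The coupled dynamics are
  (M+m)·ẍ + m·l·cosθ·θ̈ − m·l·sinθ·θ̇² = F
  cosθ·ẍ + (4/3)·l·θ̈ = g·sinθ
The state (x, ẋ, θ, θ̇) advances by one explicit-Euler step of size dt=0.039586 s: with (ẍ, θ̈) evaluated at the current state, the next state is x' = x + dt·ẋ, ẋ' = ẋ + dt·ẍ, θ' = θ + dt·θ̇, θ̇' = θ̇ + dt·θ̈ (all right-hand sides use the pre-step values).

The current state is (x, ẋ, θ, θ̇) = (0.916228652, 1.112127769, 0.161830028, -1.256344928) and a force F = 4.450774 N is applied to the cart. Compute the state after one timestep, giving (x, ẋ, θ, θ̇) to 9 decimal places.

(0.960253342, 1.234339933, 0.112096358, -1.351497461)

sinθ=0.161124592, cosθ=0.986934074
temp = (F + m·l·θ̇²·sinθ)/(M+m) = (4.450774 + 0.057853165)/1.635199 = 2.757234541
θ̈ = (g·sinθ − cosθ·temp)/(l·(4/3 − m·cos²θ/(M+m))) = -2.403691523
ẍ = temp − m·l·θ̈·cosθ/(M+m) = 3.087257210
Euler: x'=0.916228652+0.039586·1.112127769=0.960253342, ẋ'=1.112127769+0.039586·3.087257210=1.234339933
       θ'=0.161830028+0.039586·-1.256344928=0.112096358, θ̇'=-1.256344928+0.039586·-2.403691523=-1.351497461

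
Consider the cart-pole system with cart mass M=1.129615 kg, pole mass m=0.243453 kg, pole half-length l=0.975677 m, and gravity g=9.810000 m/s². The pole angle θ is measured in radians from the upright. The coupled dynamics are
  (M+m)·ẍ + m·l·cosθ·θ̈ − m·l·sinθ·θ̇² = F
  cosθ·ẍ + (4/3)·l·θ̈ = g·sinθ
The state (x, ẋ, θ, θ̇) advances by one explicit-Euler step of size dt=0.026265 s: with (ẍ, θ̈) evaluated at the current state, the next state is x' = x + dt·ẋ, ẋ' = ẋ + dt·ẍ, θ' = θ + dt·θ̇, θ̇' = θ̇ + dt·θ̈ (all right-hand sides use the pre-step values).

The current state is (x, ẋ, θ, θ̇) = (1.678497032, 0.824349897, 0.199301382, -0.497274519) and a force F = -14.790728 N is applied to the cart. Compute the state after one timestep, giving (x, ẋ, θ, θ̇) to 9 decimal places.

sinθ=0.197984590, cosθ=0.980205133
temp = (F + m·l·θ̇²·sinθ)/(M+m) = (-14.790728 + 0.011629070)/1.373068 = -10.763559365
θ̈ = (g·sinθ − cosθ·temp)/(l·(4/3 − m·cos²θ/(M+m))) = 11.009809432
ẍ = temp − m·l·θ̈·cosθ/(M+m) = -12.630480302
Euler: x'=1.678497032+0.026265·0.824349897=1.700148582, ẋ'=0.824349897+0.026265·-12.630480302=0.492610332
       θ'=0.199301382+0.026265·-0.497274519=0.186240467, θ̇'=-0.497274519+0.026265·11.009809432=-0.208101874

(1.700148582, 0.492610332, 0.186240467, -0.208101874)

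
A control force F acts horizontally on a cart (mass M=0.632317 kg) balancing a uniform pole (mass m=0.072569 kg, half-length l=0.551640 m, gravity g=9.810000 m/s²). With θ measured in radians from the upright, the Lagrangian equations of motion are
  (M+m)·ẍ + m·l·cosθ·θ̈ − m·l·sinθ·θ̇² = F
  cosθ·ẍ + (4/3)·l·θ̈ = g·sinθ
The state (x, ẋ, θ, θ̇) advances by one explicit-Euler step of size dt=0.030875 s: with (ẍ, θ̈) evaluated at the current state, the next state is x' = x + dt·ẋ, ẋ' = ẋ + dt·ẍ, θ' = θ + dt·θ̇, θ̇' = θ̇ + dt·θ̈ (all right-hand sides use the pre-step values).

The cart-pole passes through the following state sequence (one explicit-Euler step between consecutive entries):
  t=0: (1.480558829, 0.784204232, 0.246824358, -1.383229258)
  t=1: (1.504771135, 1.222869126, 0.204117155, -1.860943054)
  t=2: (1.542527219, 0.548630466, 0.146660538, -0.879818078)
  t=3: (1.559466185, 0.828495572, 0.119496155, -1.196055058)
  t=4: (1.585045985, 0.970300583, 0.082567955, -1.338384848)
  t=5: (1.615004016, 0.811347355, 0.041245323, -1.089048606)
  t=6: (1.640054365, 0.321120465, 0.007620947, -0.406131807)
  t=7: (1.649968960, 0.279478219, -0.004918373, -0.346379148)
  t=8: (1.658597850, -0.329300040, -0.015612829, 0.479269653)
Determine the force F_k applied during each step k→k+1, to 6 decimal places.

F_0 = 9.395521 N
F_1 = -14.175483 N
F_2 = 5.979255 N
F_3 = 3.047400 N
F_4 = -3.312683 N
F_5 = -10.309288 N
F_6 = -0.873284 N
F_7 = -12.828068 N

step 0→1:
  ẍ = (ẋ'−ẋ)/dt = (1.222869126−0.784204232)/0.030875 = 14.207770
  θ̈ = (θ̇'−θ̇)/dt = (-1.860943054−-1.383229258)/0.030875 = -15.472512
  sinθ=0.244326, cosθ=0.969693
  F = (M+m)·ẍ + m·l·cosθ·θ̈ − m·l·sinθ·θ̇² = 10.014858 + -0.600623 − 0.018714 = 9.395521
step 1→2:
  ẍ = (ẋ'−ẋ)/dt = (0.548630466−1.222869126)/0.030875 = -21.837689
  θ̈ = (θ̇'−θ̇)/dt = (-0.879818078−-1.860943054)/0.030875 = 31.777327
  sinθ=0.202703, cosθ=0.979240
  F = (M+m)·ẍ + m·l·cosθ·θ̈ − m·l·sinθ·θ̇² = -15.393082 + 1.245700 − 0.028102 = -14.175483
step 2→3:
  ẍ = (ẋ'−ẋ)/dt = (0.828495572−0.548630466)/0.030875 = 9.064457
  θ̈ = (θ̇'−θ̇)/dt = (-1.196055058−-0.879818078)/0.030875 = -10.242493
  sinθ=0.146135, cosθ=0.989265
  F = (M+m)·ẍ + m·l·cosθ·θ̈ − m·l·sinθ·θ̇² = 6.389409 + -0.405625 − 0.004528 = 5.979255
step 3→4:
  ẍ = (ẋ'−ẋ)/dt = (0.970300583−0.828495572)/0.030875 = 4.592875
  θ̈ = (θ̇'−θ̇)/dt = (-1.338384848−-1.196055058)/0.030875 = -4.609872
  sinθ=0.119212, cosθ=0.992869
  F = (M+m)·ẍ + m·l·cosθ·θ̈ − m·l·sinθ·θ̇² = 3.237453 + -0.183226 − 0.006827 = 3.047400
step 4→5:
  ẍ = (ẋ'−ẋ)/dt = (0.811347355−0.970300583)/0.030875 = -5.148283
  θ̈ = (θ̇'−θ̇)/dt = (-1.089048606−-1.338384848)/0.030875 = 8.075668
  sinθ=0.082474, cosθ=0.996593
  F = (M+m)·ẍ + m·l·cosθ·θ̈ − m·l·sinθ·θ̇² = -3.628952 + 0.322183 − 0.005914 = -3.312683
step 5→6:
  ẍ = (ẋ'−ẋ)/dt = (0.321120465−0.811347355)/0.030875 = -15.877794
  θ̈ = (θ̇'−θ̇)/dt = (-0.406131807−-1.089048606)/0.030875 = 22.118763
  sinθ=0.041234, cosθ=0.999150
  F = (M+m)·ẍ + m·l·cosθ·θ̈ − m·l·sinθ·θ̇² = -11.192035 + 0.884704 − 0.001958 = -10.309288
step 6→7:
  ẍ = (ẋ'−ẋ)/dt = (0.279478219−0.321120465)/0.030875 = -1.348737
  θ̈ = (θ̇'−θ̇)/dt = (-0.346379148−-0.406131807)/0.030875 = 1.935309
  sinθ=0.007621, cosθ=0.999971
  F = (M+m)·ẍ + m·l·cosθ·θ̈ − m·l·sinθ·θ̇² = -0.950706 + 0.077472 − 0.000050 = -0.873284
step 7→8:
  ẍ = (ẋ'−ẋ)/dt = (-0.329300040−0.279478219)/0.030875 = -19.717514
  θ̈ = (θ̇'−θ̇)/dt = (0.479269653−-0.346379148)/0.030875 = 26.741662
  sinθ=-0.004918, cosθ=0.999988
  F = (M+m)·ẍ + m·l·cosθ·θ̈ − m·l·sinθ·θ̇² = -13.898600 + 1.070508 − -0.000024 = -12.828068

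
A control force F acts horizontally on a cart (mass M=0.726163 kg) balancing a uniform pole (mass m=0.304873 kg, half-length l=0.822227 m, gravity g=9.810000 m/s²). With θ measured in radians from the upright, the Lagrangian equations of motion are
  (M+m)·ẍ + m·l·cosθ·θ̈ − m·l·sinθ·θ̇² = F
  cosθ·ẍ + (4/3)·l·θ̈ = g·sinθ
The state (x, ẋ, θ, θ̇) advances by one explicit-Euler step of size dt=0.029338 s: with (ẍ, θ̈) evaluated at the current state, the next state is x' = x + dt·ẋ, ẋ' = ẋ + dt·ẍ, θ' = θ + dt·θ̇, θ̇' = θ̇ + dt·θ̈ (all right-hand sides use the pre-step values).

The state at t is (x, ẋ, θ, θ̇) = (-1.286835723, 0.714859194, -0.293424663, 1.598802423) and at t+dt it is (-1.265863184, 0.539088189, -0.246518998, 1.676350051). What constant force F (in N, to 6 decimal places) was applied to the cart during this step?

ẍ = (ẋ'−ẋ)/dt = (0.539088189−0.714859194)/0.029338 = -5.991240
θ̈ = (θ̇'−θ̇)/dt = (1.676350051−1.598802423)/0.029338 = 2.643249
sinθ=-0.289232, cosθ=0.957259
F = (M+m)·ẍ + m·l·cosθ·θ̈ − m·l·sinθ·θ̇² = -6.177184 + 0.634276 − -0.185331 = -5.357578

F = -5.357578 N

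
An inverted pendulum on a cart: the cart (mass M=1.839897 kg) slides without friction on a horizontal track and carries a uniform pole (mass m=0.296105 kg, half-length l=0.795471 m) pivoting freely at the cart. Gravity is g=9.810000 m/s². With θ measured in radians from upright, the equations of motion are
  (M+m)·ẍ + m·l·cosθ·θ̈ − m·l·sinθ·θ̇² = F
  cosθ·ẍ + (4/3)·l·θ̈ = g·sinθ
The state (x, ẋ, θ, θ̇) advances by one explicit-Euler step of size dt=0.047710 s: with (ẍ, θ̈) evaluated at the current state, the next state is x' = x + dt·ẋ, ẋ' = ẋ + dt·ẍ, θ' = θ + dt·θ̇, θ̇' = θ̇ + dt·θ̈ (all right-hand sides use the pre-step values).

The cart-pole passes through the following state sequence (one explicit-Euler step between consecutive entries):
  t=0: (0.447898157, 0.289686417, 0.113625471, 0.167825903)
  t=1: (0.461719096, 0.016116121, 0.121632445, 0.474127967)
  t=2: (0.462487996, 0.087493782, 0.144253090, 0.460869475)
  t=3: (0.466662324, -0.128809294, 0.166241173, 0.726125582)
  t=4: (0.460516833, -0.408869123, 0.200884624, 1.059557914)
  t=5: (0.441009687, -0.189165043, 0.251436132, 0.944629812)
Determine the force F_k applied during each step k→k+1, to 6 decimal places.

step 0→1:
  ẍ = (ẋ'−ẋ)/dt = (0.016116121−0.289686417)/0.047710 = -5.734024
  θ̈ = (θ̇'−θ̇)/dt = (0.474127967−0.167825903)/0.047710 = 6.420081
  sinθ=0.113381, cosθ=0.993552
  F = (M+m)·ẍ + m·l·cosθ·θ̈ − m·l·sinθ·θ̇² = -12.247887 + 1.502453 − 0.000752 = -10.746186
step 1→2:
  ẍ = (ẋ'−ẋ)/dt = (0.087493782−0.016116121)/0.047710 = 1.496073
  θ̈ = (θ̇'−θ̇)/dt = (0.460869475−0.474127967)/0.047710 = -0.277898
  sinθ=0.121333, cosθ=0.992612
  F = (M+m)·ẍ + m·l·cosθ·θ̈ − m·l·sinθ·θ̇² = 3.195616 + -0.064973 − 0.006424 = 3.124218
step 2→3:
  ẍ = (ẋ'−ẋ)/dt = (-0.128809294−0.087493782)/0.047710 = -4.533705
  θ̈ = (θ̇'−θ̇)/dt = (0.726125582−0.460869475)/0.047710 = 5.559759
  sinθ=0.143753, cosθ=0.989614
  F = (M+m)·ẍ + m·l·cosθ·θ̈ − m·l·sinθ·θ̇² = -9.684003 + 1.295960 − 0.007192 = -8.395235
step 3→4:
  ẍ = (ẋ'−ẋ)/dt = (-0.408869123−-0.128809294)/0.047710 = -5.870045
  θ̈ = (θ̇'−θ̇)/dt = (1.059557914−0.726125582)/0.047710 = 6.988731
  sinθ=0.165477, cosθ=0.986214
  F = (M+m)·ẍ + m·l·cosθ·θ̈ − m·l·sinθ·θ̇² = -12.538427 + 1.623452 − 0.020551 = -10.935526
step 4→5:
  ẍ = (ẋ'−ẋ)/dt = (-0.189165043−-0.408869123)/0.047710 = 4.604990
  θ̈ = (θ̇'−θ̇)/dt = (0.944629812−1.059557914)/0.047710 = -2.408889
  sinθ=0.199536, cosθ=0.979890
  F = (M+m)·ẍ + m·l·cosθ·θ̈ − m·l·sinθ·θ̇² = 9.836268 + -0.555987 − 0.052764 = 9.227517

F_0 = -10.746186 N
F_1 = 3.124218 N
F_2 = -8.395235 N
F_3 = -10.935526 N
F_4 = 9.227517 N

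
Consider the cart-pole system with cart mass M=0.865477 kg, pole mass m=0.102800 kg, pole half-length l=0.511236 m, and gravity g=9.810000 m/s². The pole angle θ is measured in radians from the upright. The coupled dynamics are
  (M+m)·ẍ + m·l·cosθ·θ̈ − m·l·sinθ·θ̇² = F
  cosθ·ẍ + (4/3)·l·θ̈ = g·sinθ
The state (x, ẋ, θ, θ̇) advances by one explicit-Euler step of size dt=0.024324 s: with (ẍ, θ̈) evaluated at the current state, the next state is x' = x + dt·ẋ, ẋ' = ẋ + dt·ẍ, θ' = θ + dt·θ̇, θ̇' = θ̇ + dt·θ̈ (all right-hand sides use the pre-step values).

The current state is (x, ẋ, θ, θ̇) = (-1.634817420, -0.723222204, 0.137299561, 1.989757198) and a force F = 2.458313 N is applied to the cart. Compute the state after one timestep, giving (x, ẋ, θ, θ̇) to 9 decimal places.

sinθ=0.136868591, cosθ=0.990589213
temp = (F + m·l·θ̇²·sinθ)/(M+m) = (2.458313 + 0.028478592)/0.968277 = 2.568264651
θ̈ = (g·sinθ − cosθ·temp)/(l·(4/3 − m·cos²θ/(M+m))) = -1.911899341
ẍ = temp − m·l·θ̈·cosθ/(M+m) = 2.671060019
Euler: x'=-1.634817420+0.024324·-0.723222204=-1.652409077, ẋ'=-0.723222204+0.024324·2.671060019=-0.658251340
       θ'=0.137299561+0.024324·1.989757198=0.185698415, θ̇'=1.989757198+0.024324·-1.911899341=1.943252158

(-1.652409077, -0.658251340, 0.185698415, 1.943252158)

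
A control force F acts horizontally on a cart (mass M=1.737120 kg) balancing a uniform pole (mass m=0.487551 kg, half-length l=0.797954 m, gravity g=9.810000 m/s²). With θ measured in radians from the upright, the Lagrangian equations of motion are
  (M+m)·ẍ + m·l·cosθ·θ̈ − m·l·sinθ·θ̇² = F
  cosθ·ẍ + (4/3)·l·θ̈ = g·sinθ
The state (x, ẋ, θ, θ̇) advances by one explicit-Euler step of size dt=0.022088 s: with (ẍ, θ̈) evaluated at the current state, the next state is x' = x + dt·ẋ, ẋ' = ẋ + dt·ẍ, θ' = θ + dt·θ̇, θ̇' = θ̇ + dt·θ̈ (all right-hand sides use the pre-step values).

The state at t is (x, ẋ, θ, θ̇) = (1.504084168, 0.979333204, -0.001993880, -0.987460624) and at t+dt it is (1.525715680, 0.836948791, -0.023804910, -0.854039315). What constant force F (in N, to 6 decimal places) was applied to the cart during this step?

F = -11.990004 N

ẍ = (ẋ'−ẋ)/dt = (0.836948791−0.979333204)/0.022088 = -6.446234
θ̈ = (θ̇'−θ̇)/dt = (-0.854039315−-0.987460624)/0.022088 = 6.040443
sinθ=-0.001994, cosθ=0.999998
F = (M+m)·ẍ + m·l·cosθ·θ̈ − m·l·sinθ·θ̇² = -14.340749 + 2.349989 − -0.000756 = -11.990004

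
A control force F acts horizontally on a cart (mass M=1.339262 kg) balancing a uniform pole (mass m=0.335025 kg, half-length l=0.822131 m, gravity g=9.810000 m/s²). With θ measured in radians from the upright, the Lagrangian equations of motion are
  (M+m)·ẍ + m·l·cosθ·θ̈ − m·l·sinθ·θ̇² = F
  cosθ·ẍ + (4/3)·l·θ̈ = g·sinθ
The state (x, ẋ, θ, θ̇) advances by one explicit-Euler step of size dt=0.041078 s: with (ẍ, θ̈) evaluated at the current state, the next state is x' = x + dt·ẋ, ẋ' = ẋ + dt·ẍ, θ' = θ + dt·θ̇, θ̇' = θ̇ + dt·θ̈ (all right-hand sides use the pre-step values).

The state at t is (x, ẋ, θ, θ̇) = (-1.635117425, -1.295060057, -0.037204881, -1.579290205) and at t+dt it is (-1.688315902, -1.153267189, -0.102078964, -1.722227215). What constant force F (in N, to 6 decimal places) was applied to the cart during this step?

F = 4.847098 N

ẍ = (ẋ'−ẋ)/dt = (-1.153267189−-1.295060057)/0.041078 = 3.451796
θ̈ = (θ̇'−θ̇)/dt = (-1.722227215−-1.579290205)/0.041078 = -3.479649
sinθ=-0.037196, cosθ=0.999308
F = (M+m)·ẍ + m·l·cosθ·θ̈ − m·l·sinθ·θ̇² = 5.779297 + -0.957752 − -0.025553 = 4.847098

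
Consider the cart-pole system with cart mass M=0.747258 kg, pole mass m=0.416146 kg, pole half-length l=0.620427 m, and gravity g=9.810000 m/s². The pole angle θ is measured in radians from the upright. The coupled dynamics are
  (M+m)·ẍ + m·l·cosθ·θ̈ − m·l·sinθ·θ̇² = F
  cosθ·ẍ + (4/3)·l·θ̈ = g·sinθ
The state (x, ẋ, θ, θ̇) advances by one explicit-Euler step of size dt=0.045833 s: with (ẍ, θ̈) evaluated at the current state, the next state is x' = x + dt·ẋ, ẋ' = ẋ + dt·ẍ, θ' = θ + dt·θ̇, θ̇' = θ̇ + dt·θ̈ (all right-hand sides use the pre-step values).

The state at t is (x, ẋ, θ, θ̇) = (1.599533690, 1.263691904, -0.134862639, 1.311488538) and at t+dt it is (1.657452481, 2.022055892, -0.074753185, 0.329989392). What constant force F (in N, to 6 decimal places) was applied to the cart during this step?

F = 13.830861 N

ẍ = (ẋ'−ẋ)/dt = (2.022055892−1.263691904)/0.045833 = 16.546244
θ̈ = (θ̇'−θ̇)/dt = (0.329989392−1.311488538)/0.045833 = -21.414683
sinθ=-0.134454, cosθ=0.990920
F = (M+m)·ẍ + m·l·cosθ·θ̈ − m·l·sinθ·θ̇² = 19.249966 + -5.478814 − -0.059709 = 13.830861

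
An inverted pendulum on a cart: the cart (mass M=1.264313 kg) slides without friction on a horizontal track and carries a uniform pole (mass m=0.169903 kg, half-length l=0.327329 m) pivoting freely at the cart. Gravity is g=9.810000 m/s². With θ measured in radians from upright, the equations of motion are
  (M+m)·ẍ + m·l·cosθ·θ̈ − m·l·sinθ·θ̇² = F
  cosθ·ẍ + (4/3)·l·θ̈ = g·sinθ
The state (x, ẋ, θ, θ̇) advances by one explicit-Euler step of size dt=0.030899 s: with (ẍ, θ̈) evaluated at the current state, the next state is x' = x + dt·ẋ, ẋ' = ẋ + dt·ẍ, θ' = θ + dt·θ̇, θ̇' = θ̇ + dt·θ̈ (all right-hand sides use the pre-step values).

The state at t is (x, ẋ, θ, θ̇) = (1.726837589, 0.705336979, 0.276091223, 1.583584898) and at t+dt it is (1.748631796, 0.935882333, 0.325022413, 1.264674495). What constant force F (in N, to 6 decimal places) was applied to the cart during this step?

F = 10.110776 N

ẍ = (ẋ'−ẋ)/dt = (0.935882333−0.705336979)/0.030899 = 7.461256
θ̈ = (θ̇'−θ̇)/dt = (1.264674495−1.583584898)/0.030899 = -10.321059
sinθ=0.272597, cosθ=0.962128
F = (M+m)·ẍ + m·l·cosθ·θ̈ − m·l·sinθ·θ̇² = 10.701053 + -0.552259 − 0.038018 = 10.110776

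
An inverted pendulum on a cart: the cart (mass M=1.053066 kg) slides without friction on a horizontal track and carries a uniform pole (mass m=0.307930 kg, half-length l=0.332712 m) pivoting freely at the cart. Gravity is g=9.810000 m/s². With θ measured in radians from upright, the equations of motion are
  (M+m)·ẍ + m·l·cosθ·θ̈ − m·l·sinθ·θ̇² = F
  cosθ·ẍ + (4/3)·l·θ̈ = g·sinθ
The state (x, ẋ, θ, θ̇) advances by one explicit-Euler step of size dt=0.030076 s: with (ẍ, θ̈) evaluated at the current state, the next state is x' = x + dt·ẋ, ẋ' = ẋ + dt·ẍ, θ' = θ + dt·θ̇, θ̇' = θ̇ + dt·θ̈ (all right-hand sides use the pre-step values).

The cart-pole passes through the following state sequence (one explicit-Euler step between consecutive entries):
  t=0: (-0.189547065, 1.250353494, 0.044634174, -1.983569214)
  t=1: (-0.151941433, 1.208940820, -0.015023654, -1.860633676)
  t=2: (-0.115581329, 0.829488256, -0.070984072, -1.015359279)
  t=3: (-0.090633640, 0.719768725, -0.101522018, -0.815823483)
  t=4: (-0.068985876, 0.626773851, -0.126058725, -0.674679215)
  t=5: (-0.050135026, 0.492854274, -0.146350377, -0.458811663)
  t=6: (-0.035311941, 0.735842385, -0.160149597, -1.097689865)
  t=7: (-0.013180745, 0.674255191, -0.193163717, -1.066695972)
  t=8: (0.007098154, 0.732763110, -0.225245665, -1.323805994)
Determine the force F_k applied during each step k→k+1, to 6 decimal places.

F_0 = -1.473633 N
F_1 = -14.286570 N
F_2 = -4.279531 N
F_3 = -3.722960 N
F_4 = -5.324747 N
F_5 = 8.845784 N
F_6 = -2.663024 N
F_7 = 1.810432 N

step 0→1:
  ẍ = (ẋ'−ẋ)/dt = (1.208940820−1.250353494)/0.030076 = -1.376934
  θ̈ = (θ̇'−θ̇)/dt = (-1.860633676−-1.983569214)/0.030076 = 4.087496
  sinθ=0.044619, cosθ=0.999004
  F = (M+m)·ẍ + m·l·cosθ·θ̈ − m·l·sinθ·θ̇² = -1.874002 + 0.418355 − 0.017986 = -1.473633
step 1→2:
  ẍ = (ẋ'−ẋ)/dt = (0.829488256−1.208940820)/0.030076 = -12.616457
  θ̈ = (θ̇'−θ̇)/dt = (-1.015359279−-1.860633676)/0.030076 = 28.104615
  sinθ=-0.015023, cosθ=0.999887
  F = (M+m)·ẍ + m·l·cosθ·θ̈ − m·l·sinθ·θ̇² = -17.170948 + 2.879049 − -0.005328 = -14.286570
step 2→3:
  ẍ = (ẋ'−ẋ)/dt = (0.719768725−0.829488256)/0.030076 = -3.648076
  θ̈ = (θ̇'−θ̇)/dt = (-0.815823483−-1.015359279)/0.030076 = 6.634386
  sinθ=-0.070924, cosθ=0.997482
  F = (M+m)·ẍ + m·l·cosθ·θ̈ − m·l·sinθ·θ̇² = -4.965017 + 0.677994 − -0.007491 = -4.279531
step 3→4:
  ẍ = (ẋ'−ẋ)/dt = (0.626773851−0.719768725)/0.030076 = -3.091996
  θ̈ = (θ̇'−θ̇)/dt = (-0.674679215−-0.815823483)/0.030076 = 4.692920
  sinθ=-0.101348, cosθ=0.994851
  F = (M+m)·ẍ + m·l·cosθ·θ̈ − m·l·sinθ·θ̇² = -4.208194 + 0.478323 − -0.006911 = -3.722960
step 4→5:
  ẍ = (ẋ'−ẋ)/dt = (0.492854274−0.626773851)/0.030076 = -4.452706
  θ̈ = (θ̇'−θ̇)/dt = (-0.458811663−-0.674679215)/0.030076 = 7.177402
  sinθ=-0.125725, cosθ=0.992065
  F = (M+m)·ẍ + m·l·cosθ·θ̈ − m·l·sinθ·θ̇² = -6.060115 + 0.729504 − -0.005863 = -5.324747
step 5→6:
  ẍ = (ẋ'−ẋ)/dt = (0.735842385−0.492854274)/0.030076 = 8.079137
  θ̈ = (θ̇'−θ̇)/dt = (-1.097689865−-0.458811663)/0.030076 = -21.242127
  sinθ=-0.145829, cosθ=0.989310
  F = (M+m)·ẍ + m·l·cosθ·θ̈ − m·l·sinθ·θ̇² = 10.995673 + -2.153034 − -0.003145 = 8.845784
step 6→7:
  ẍ = (ẋ'−ẋ)/dt = (0.674255191−0.735842385)/0.030076 = -2.047719
  θ̈ = (θ̇'−θ̇)/dt = (-1.066695972−-1.097689865)/0.030076 = 1.030519
  sinθ=-0.159466, cosθ=0.987203
  F = (M+m)·ẍ + m·l·cosθ·θ̈ − m·l·sinθ·θ̇² = -2.786937 + 0.104228 − -0.019686 = -2.663024
step 7→8:
  ẍ = (ẋ'−ẋ)/dt = (0.732763110−0.674255191)/0.030076 = 1.945336
  θ̈ = (θ̇'−θ̇)/dt = (-1.323805994−-1.066695972)/0.030076 = -8.548677
  sinθ=-0.191965, cosθ=0.981402
  F = (M+m)·ẍ + m·l·cosθ·θ̈ − m·l·sinθ·θ̇² = 2.647594 + -0.859540 − -0.022378 = 1.810432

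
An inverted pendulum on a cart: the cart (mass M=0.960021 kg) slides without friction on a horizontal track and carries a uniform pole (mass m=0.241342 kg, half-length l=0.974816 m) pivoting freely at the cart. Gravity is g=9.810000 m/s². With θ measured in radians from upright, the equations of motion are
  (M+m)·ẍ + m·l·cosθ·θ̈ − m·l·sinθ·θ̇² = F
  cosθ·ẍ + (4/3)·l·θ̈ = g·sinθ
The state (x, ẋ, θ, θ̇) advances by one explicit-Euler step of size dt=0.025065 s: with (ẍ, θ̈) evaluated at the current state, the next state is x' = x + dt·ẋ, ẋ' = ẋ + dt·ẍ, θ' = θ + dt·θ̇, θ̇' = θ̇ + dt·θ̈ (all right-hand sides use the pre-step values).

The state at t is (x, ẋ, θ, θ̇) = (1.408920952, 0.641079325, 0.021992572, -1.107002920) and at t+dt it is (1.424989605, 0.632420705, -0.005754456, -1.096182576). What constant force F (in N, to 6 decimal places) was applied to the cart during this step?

F = -0.319810 N

ẍ = (ẋ'−ẋ)/dt = (0.632420705−0.641079325)/0.025065 = -0.345447
θ̈ = (θ̇'−θ̇)/dt = (-1.096182576−-1.107002920)/0.025065 = 0.431691
sinθ=0.021991, cosθ=0.999758
F = (M+m)·ẍ + m·l·cosθ·θ̈ − m·l·sinθ·θ̇² = -0.415007 + 0.101537 − 0.006340 = -0.319810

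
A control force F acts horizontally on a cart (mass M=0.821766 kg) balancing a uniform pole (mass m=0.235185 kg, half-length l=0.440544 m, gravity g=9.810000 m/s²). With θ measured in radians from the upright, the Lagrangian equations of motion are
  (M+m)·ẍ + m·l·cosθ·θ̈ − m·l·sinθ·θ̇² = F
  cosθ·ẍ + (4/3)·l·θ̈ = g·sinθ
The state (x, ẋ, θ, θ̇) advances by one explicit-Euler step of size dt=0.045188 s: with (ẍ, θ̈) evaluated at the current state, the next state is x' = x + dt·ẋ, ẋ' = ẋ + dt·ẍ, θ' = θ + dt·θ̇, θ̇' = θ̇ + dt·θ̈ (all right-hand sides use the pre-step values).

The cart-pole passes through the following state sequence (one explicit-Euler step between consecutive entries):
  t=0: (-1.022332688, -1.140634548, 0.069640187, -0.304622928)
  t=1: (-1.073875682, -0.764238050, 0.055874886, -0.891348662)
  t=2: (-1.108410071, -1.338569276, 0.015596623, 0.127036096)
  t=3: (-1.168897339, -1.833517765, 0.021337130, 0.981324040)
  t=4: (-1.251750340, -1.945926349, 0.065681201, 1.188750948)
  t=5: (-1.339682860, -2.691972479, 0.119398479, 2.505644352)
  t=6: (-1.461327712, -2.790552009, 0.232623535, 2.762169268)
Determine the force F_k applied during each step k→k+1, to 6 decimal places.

F_0 = 7.461262 N
F_1 = -11.106891 N
F_2 = -9.618395 N
F_3 = -2.155884 N
F_4 = -14.446760 N
F_5 = -1.799280 N

step 0→1:
  ẍ = (ẋ'−ẋ)/dt = (-0.764238050−-1.140634548)/0.045188 = 8.329568
  θ̈ = (θ̇'−θ̇)/dt = (-0.891348662−-0.304622928)/0.045188 = -12.984105
  sinθ=0.069584, cosθ=0.997576
  F = (M+m)·ẍ + m·l·cosθ·θ̈ − m·l·sinθ·θ̇² = 8.803945 + -1.342014 − 0.000669 = 7.461262
step 1→2:
  ẍ = (ẋ'−ẋ)/dt = (-1.338569276−-0.764238050)/0.045188 = -12.709817
  θ̈ = (θ̇'−θ̇)/dt = (0.127036096−-0.891348662)/0.045188 = 22.536619
  sinθ=0.055846, cosθ=0.998439
  F = (M+m)·ẍ + m·l·cosθ·θ̈ − m·l·sinθ·θ̇² = -13.433654 + 2.331360 − 0.004597 = -11.106891
step 2→3:
  ẍ = (ẋ'−ẋ)/dt = (-1.833517765−-1.338569276)/0.045188 = -10.953096
  θ̈ = (θ̇'−θ̇)/dt = (0.981324040−0.127036096)/0.045188 = 18.905195
  sinθ=0.015596, cosθ=0.999878
  F = (M+m)·ẍ + m·l·cosθ·θ̈ − m·l·sinθ·θ̇² = -11.576885 + 1.958517 − 0.000026 = -9.618395
step 3→4:
  ẍ = (ẋ'−ẋ)/dt = (-1.945926349−-1.833517765)/0.045188 = -2.487576
  θ̈ = (θ̇'−θ̇)/dt = (1.188750948−0.981324040)/0.045188 = 4.590310
  sinθ=0.021336, cosθ=0.999772
  F = (M+m)·ẍ + m·l·cosθ·θ̈ − m·l·sinθ·θ̇² = -2.629246 + 0.475491 − 0.002129 = -2.155884
step 4→5:
  ẍ = (ẋ'−ẋ)/dt = (-2.691972479−-1.945926349)/0.045188 = -16.509829
  θ̈ = (θ̇'−θ̇)/dt = (2.505644352−1.188750948)/0.045188 = 29.142547
  sinθ=0.065634, cosθ=0.997844
  F = (M+m)·ẍ + m·l·cosθ·θ̈ − m·l·sinθ·θ̇² = -17.450080 + 3.012929 − 0.009610 = -14.446760
step 5→6:
  ẍ = (ẋ'−ẋ)/dt = (-2.790552009−-2.691972479)/0.045188 = -2.181542
  θ̈ = (θ̇'−θ̇)/dt = (2.762169268−2.505644352)/0.045188 = 5.676837
  sinθ=0.119115, cosθ=0.992880
  F = (M+m)·ẍ + m·l·cosθ·θ̈ − m·l·sinθ·θ̇² = -2.305783 + 0.583986 − 0.077483 = -1.799280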